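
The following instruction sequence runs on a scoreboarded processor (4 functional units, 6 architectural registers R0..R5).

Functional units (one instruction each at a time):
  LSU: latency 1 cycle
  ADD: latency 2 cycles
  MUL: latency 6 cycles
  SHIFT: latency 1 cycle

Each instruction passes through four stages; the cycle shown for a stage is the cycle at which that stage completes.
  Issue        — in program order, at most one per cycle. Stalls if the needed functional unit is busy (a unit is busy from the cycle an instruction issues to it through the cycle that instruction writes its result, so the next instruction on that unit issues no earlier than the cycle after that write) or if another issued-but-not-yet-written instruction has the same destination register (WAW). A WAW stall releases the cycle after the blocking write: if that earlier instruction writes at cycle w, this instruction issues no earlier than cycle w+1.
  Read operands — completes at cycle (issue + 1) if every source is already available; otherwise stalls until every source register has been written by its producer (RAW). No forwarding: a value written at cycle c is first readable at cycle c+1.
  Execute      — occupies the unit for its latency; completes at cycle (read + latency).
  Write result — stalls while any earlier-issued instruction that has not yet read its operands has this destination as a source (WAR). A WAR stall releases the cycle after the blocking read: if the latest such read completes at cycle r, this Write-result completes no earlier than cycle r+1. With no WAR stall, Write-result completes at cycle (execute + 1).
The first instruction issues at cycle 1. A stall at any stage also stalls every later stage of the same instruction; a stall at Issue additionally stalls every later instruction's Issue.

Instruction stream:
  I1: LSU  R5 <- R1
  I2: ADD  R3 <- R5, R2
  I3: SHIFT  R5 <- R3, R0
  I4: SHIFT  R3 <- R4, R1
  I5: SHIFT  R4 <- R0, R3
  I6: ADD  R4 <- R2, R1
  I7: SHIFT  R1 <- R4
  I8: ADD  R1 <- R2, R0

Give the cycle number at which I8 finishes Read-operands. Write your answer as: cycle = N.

I1  is:1  ro:2  ex:3  wr:4
I2  is:2  ro:5  ex:7  wr:8  — RAW R5: wait I1 write@4
I3  is:5  ro:9  ex:10  wr:11  — WAW R5: wait I1 write@4, RAW R3: wait I2 write@8
I4  is:12  ro:13  ex:14  wr:15  — struct: SHIFT busy until I3 writes@11
I5  is:16  ro:17  ex:18  wr:19  — struct: SHIFT busy until I4 writes@15
I6  is:20  ro:21  ex:23  wr:24  — WAW R4: wait I5 write@19
I7  is:21  ro:25  ex:26  wr:27  — RAW R4: wait I6 write@24
I8  is:28  ro:29  ex:31  wr:32  — WAW R1: wait I7 write@27

cycle = 29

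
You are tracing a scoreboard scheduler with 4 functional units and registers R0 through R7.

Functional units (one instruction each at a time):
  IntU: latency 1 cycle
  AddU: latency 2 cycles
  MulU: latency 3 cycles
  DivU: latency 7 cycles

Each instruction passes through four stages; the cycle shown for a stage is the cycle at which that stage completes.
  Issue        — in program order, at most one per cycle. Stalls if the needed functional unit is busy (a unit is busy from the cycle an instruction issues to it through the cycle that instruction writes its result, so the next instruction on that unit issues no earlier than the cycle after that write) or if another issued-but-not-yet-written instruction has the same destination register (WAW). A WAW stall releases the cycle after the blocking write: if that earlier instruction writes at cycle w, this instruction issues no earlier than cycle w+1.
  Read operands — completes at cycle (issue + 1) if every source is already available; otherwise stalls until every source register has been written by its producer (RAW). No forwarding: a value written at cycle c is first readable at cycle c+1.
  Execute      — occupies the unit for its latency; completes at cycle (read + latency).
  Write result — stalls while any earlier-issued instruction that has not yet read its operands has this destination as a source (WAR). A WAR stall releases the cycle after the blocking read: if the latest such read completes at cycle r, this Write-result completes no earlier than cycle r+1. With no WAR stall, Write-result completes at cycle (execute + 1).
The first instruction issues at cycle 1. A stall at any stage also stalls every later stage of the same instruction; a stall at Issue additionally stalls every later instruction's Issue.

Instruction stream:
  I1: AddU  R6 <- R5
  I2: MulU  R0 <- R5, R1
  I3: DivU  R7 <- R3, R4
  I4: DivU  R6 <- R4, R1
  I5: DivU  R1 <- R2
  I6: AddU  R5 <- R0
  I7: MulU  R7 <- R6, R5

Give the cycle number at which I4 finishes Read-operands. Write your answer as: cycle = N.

cycle = 14

[I1] 1/2/4/5
[I2] 2/3/6/7
[I3] 3/4/11/12
[I4] 13/14/21/22  (struct: DivU busy until I3 writes@12)
[I5] 23/24/31/32  (struct: DivU busy until I4 writes@22)
[I6] 24/25/27/28
[I7] 25/29/32/33  (RAW R5: wait I6 write@28)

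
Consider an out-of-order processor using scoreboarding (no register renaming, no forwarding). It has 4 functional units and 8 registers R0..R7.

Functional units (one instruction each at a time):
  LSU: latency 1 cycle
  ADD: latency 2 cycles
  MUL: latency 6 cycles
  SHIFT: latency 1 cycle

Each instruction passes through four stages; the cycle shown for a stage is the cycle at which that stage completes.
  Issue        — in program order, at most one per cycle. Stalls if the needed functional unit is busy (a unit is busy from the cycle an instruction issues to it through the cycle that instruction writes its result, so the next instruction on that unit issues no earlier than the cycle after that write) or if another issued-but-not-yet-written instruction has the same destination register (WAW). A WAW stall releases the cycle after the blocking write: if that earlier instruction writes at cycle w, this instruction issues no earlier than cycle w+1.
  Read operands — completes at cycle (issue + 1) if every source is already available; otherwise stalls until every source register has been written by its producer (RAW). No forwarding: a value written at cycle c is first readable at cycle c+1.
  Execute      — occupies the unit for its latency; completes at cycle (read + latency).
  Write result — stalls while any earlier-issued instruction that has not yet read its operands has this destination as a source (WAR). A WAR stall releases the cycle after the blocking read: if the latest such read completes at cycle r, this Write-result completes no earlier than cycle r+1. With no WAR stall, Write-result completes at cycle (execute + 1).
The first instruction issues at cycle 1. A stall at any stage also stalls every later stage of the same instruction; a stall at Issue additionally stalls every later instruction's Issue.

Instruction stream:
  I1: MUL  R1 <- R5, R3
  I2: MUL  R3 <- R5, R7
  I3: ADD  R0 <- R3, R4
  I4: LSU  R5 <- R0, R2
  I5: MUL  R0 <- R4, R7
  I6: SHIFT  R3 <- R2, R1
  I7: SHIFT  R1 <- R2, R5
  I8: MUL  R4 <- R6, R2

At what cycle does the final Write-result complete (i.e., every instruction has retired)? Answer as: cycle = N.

cycle = 40

cycle 1: I1 issues→MUL
cycle 2: I1 reads
cycle 8: I1 exec-done
cycle 9: I1 writes R1
cycle 10: I2 issues→MUL
cycle 11: I2 reads, I3 issues→ADD
cycle 12: I4 issues→LSU
cycle 17: I2 exec-done
cycle 18: I2 writes R3
cycle 19: I3 reads
cycle 21: I3 exec-done
cycle 22: I3 writes R0
cycle 23: I4 reads, I5 issues→MUL
cycle 24: I4 exec-done, I5 reads, I6 issues→SHIFT
cycle 25: I4 writes R5, I6 reads
cycle 26: I6 exec-done
cycle 27: I6 writes R3
cycle 28: I7 issues→SHIFT
cycle 29: I7 reads
cycle 30: I5 exec-done, I7 exec-done
cycle 31: I5 writes R0, I7 writes R1
cycle 32: I8 issues→MUL
cycle 33: I8 reads
cycle 39: I8 exec-done
cycle 40: I8 writes R4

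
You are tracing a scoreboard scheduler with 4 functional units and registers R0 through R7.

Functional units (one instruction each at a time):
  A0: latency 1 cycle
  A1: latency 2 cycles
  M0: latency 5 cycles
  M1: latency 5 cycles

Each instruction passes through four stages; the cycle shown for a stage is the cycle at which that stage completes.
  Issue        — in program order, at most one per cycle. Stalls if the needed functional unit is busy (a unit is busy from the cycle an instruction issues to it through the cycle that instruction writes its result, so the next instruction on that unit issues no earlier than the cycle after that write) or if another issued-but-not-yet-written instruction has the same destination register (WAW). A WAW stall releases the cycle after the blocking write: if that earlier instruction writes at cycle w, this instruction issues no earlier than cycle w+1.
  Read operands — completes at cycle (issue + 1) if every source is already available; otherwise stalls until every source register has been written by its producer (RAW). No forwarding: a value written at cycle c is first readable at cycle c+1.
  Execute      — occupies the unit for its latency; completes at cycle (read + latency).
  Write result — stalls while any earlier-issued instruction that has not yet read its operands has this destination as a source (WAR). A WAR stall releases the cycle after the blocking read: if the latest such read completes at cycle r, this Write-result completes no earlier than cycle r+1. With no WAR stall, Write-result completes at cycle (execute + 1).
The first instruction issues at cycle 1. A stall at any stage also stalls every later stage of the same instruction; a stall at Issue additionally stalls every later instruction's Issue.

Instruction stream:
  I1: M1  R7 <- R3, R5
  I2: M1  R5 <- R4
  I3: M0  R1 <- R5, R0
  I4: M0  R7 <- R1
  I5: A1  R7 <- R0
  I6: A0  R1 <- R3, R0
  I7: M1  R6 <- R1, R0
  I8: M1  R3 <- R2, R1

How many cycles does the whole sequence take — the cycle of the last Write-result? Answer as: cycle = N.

I1 -> (1, 2, 7, 8)
I2 -> (9, 10, 15, 16)  // struct: M1 busy until I1 writes@8
I3 -> (10, 17, 22, 23)  // RAW R5: wait I2 write@16
I4 -> (24, 25, 30, 31)  // struct: M0 busy until I3 writes@23
I5 -> (32, 33, 35, 36)  // WAW R7: wait I4 write@31
I6 -> (33, 34, 35, 36)
I7 -> (34, 37, 42, 43)  // RAW R1: wait I6 write@36
I8 -> (44, 45, 50, 51)  // struct: M1 busy until I7 writes@43

cycle = 51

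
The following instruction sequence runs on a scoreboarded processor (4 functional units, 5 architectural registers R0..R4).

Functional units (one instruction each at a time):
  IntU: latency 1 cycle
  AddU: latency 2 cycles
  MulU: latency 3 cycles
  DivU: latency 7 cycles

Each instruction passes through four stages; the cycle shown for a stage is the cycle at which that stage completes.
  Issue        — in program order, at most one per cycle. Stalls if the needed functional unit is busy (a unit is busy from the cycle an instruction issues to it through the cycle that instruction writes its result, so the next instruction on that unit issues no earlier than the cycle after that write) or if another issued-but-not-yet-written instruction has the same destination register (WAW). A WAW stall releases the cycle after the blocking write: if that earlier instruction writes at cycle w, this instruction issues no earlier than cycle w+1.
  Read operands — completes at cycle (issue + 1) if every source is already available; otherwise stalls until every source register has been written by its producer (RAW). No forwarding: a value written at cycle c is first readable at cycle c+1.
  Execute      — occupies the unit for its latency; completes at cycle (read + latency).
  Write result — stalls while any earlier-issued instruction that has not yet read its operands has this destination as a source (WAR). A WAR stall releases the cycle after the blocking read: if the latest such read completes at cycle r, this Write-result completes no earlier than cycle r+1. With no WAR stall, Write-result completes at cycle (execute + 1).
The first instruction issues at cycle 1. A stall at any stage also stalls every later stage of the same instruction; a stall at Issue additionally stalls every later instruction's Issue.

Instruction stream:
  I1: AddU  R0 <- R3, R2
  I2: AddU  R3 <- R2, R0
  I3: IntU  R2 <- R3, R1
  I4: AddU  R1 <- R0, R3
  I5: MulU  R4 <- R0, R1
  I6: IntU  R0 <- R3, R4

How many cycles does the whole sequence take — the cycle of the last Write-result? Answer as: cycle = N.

cycle = 23

1) issue 1, read 2, done 4, write 5
2) issue 6, read 7, done 9, write 10  <struct: AddU busy until I1 writes@5>
3) issue 7, read 11, done 12, write 13  <RAW R3: wait I2 write@10>
4) issue 11, read 12, done 14, write 15  <struct: AddU busy until I2 writes@10>
5) issue 12, read 16, done 19, write 20  <RAW R1: wait I4 write@15>
6) issue 14, read 21, done 22, write 23  <struct: IntU busy until I3 writes@13 / RAW R4: wait I5 write@20>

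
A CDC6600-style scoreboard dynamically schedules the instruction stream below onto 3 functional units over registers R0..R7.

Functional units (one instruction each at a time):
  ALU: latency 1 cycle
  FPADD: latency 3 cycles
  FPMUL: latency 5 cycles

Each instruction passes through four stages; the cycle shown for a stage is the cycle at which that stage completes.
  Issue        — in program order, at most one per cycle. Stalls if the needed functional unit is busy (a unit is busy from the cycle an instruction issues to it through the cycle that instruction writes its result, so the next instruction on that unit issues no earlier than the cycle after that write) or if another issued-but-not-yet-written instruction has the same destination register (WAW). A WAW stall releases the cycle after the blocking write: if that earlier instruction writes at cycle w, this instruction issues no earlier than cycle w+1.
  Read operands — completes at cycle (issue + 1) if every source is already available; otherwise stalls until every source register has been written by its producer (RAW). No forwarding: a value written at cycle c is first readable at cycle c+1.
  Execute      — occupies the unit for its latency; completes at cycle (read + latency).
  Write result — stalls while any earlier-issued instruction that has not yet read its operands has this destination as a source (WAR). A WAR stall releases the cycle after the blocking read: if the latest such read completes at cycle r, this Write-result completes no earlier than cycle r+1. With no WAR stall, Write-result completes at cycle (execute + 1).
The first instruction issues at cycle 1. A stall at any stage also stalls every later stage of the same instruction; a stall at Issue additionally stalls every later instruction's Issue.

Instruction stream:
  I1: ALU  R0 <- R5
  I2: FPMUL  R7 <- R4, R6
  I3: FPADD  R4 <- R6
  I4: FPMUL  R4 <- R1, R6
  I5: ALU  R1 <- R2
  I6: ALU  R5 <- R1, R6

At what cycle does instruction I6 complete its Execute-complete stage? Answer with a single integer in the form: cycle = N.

cycle = 17

I1 -> (1, 2, 3, 4)
I2 -> (2, 3, 8, 9)
I3 -> (3, 4, 7, 8)
I4 -> (10, 11, 16, 17)  // struct: FPMUL busy until I2 writes@9
I5 -> (11, 12, 13, 14)
I6 -> (15, 16, 17, 18)  // struct: ALU busy until I5 writes@14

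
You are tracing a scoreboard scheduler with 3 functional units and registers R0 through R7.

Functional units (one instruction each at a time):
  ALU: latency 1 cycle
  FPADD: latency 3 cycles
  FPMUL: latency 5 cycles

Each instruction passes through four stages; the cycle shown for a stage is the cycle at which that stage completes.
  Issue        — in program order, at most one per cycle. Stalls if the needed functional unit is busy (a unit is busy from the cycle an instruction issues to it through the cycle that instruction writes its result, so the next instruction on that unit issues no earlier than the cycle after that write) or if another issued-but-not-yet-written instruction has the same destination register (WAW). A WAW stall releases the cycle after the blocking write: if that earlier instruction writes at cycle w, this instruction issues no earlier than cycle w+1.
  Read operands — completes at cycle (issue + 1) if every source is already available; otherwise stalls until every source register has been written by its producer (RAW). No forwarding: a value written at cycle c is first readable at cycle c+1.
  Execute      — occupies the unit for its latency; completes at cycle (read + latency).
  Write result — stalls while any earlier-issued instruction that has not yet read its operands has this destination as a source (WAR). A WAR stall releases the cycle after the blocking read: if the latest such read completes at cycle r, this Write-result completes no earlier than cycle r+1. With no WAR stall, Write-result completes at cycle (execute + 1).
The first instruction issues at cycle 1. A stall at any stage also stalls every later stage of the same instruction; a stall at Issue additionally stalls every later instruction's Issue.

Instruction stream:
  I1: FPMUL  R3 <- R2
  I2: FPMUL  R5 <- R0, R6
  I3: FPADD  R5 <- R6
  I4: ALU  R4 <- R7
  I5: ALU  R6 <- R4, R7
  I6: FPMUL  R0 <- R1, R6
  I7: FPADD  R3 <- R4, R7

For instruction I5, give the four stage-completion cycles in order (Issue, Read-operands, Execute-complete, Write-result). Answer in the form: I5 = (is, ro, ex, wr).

[1] issue I1 (FPMUL)
[2] I1 read-ops
[7] I1 finished on FPMUL
[8] I1→R3
[9] issue I2 (FPMUL)
[10] I2 read-ops
[15] I2 finished on FPMUL
[16] I2→R5
[17] issue I3 (FPADD)
[18] I3 read-ops; issue I4 (ALU)
[19] I4 read-ops
[20] I4 finished on ALU
[21] I3 finished on FPADD; I4→R4
[22] I3→R5; issue I5 (ALU)
[23] I5 read-ops; issue I6 (FPMUL)
[24] I5 finished on ALU; issue I7 (FPADD)
[25] I5→R6; I7 read-ops
[26] I6 read-ops
[28] I7 finished on FPADD
[29] I7→R3
[31] I6 finished on FPMUL
[32] I6→R0

I5 = (22, 23, 24, 25)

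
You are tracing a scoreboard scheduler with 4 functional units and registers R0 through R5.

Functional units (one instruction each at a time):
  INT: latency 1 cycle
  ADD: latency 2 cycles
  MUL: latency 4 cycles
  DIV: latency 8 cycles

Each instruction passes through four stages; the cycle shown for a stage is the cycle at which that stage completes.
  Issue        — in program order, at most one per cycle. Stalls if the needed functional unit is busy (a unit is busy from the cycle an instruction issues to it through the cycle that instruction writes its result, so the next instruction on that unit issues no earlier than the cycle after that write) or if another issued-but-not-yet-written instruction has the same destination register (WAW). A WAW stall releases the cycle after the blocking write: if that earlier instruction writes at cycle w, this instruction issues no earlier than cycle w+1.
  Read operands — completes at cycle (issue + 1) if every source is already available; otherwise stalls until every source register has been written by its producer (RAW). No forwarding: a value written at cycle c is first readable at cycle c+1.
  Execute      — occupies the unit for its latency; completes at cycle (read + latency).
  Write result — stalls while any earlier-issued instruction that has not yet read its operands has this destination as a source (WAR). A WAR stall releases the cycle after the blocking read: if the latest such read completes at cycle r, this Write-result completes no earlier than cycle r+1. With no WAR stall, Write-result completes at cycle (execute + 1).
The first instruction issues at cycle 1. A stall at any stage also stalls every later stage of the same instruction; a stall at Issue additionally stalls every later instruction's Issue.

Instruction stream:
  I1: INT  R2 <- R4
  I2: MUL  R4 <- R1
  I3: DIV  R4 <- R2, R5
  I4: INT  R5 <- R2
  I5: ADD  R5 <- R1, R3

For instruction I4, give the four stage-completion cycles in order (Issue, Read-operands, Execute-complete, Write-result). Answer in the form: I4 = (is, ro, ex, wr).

I4 = (10, 11, 12, 13)

cycle 1: issue I1 (INT)
cycle 2: I1 read-ops, issue I2 (MUL)
cycle 3: I1 finished on INT, I2 read-ops
cycle 4: I1→R2
cycle 7: I2 finished on MUL
cycle 8: I2→R4
cycle 9: issue I3 (DIV)
cycle 10: I3 read-ops, issue I4 (INT)
cycle 11: I4 read-ops
cycle 12: I4 finished on INT
cycle 13: I4→R5
cycle 14: issue I5 (ADD)
cycle 15: I5 read-ops
cycle 17: I5 finished on ADD
cycle 18: I3 finished on DIV, I5→R5
cycle 19: I3→R4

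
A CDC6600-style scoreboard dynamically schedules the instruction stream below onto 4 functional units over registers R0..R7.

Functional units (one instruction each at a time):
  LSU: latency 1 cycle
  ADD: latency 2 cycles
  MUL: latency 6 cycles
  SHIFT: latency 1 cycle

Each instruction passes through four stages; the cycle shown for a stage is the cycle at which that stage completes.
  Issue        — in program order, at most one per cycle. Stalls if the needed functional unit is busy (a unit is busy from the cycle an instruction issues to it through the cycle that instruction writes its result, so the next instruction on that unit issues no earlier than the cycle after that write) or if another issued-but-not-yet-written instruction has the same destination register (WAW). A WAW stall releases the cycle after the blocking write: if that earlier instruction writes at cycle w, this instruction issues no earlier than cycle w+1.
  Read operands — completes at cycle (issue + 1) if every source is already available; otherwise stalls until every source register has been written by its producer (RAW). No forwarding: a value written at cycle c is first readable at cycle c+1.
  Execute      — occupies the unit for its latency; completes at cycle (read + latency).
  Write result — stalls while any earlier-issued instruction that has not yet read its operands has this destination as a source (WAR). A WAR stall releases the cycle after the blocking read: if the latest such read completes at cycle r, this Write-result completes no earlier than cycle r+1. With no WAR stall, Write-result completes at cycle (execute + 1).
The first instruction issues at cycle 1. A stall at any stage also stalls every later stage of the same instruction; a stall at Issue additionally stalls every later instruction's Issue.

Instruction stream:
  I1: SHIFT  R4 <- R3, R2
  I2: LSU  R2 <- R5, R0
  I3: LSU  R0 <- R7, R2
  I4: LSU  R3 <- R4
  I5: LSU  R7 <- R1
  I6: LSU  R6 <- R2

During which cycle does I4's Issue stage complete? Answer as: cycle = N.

  I1 | 1 | 2 | 3 | 4
  I2 | 2 | 3 | 4 | 5
  I3 | 6 | 7 | 8 | 9   struct: LSU busy until I2 writes@5
  I4 | 10 | 11 | 12 | 13   struct: LSU busy until I3 writes@9
  I5 | 14 | 15 | 16 | 17   struct: LSU busy until I4 writes@13
  I6 | 18 | 19 | 20 | 21   struct: LSU busy until I5 writes@17

cycle = 10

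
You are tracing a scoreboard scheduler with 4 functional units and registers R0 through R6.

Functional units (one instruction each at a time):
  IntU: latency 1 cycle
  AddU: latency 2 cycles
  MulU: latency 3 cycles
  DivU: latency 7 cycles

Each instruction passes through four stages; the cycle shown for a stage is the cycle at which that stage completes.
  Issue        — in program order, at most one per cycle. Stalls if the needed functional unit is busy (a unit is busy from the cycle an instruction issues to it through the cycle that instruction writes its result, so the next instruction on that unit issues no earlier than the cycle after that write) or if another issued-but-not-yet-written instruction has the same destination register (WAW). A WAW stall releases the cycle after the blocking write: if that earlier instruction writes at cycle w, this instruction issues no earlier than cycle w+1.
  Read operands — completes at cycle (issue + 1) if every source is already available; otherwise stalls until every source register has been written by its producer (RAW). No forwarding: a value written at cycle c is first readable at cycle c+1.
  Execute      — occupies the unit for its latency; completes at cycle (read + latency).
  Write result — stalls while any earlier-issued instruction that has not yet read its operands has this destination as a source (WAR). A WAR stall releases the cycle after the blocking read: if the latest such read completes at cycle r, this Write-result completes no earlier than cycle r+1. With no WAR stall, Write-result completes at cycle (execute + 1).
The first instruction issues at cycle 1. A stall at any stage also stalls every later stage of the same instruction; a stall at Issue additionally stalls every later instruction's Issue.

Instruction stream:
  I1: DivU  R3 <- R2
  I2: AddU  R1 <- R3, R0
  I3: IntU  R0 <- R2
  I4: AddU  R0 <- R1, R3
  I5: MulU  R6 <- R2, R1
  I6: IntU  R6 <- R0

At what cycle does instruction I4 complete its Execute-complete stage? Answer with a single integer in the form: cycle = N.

cycle = 18

1) issue 1, read 2, done 9, write 10
2) issue 2, read 11, done 13, write 14  <RAW R3: wait I1 write@10>
3) issue 3, read 4, done 5, write 12  <WAR R0: wait I2 read@11>
4) issue 15, read 16, done 18, write 19  <struct: AddU busy until I2 writes@14>
5) issue 16, read 17, done 20, write 21
6) issue 22, read 23, done 24, write 25  <WAW R6: wait I5 write@21>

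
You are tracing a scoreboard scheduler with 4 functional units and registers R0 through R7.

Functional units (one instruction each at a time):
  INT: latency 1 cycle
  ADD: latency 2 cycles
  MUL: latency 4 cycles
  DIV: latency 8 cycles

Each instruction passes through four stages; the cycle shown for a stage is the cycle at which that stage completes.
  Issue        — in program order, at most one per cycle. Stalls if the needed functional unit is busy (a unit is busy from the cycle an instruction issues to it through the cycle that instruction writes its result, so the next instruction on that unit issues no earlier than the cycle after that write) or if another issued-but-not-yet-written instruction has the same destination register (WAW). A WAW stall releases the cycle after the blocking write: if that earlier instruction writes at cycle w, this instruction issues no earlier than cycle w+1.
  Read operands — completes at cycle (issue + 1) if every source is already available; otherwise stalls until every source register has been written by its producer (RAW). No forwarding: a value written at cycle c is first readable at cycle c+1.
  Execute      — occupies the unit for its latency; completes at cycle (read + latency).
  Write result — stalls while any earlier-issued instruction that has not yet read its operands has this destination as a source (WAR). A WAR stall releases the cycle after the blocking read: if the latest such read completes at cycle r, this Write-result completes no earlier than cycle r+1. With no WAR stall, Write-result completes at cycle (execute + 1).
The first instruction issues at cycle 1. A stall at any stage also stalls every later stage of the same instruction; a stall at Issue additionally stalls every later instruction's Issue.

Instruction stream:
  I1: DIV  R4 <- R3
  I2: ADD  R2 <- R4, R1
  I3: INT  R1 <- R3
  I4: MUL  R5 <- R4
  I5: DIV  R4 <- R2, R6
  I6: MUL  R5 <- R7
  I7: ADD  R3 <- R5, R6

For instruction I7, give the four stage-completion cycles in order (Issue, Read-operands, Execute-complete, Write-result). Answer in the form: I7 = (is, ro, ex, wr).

cycle 1: I1 dispatched to DIV
cycle 2: I1 operands ready | I2 dispatched to ADD
cycle 3: I3 dispatched to INT
cycle 4: I3 operands ready | I4 dispatched to MUL
cycle 5: I3 complete
cycle 10: I1 complete
cycle 11: R4←I1
cycle 12: I2 operands ready | I4 operands ready | I5 dispatched to DIV
cycle 13: R1←I3
cycle 14: I2 complete
cycle 15: R2←I2
cycle 16: I4 complete | I5 operands ready
cycle 17: R5←I4
cycle 18: I6 dispatched to MUL
cycle 19: I6 operands ready | I7 dispatched to ADD
cycle 23: I6 complete
cycle 24: I5 complete | R5←I6
cycle 25: R4←I5 | I7 operands ready
cycle 27: I7 complete
cycle 28: R3←I7

I7 = (19, 25, 27, 28)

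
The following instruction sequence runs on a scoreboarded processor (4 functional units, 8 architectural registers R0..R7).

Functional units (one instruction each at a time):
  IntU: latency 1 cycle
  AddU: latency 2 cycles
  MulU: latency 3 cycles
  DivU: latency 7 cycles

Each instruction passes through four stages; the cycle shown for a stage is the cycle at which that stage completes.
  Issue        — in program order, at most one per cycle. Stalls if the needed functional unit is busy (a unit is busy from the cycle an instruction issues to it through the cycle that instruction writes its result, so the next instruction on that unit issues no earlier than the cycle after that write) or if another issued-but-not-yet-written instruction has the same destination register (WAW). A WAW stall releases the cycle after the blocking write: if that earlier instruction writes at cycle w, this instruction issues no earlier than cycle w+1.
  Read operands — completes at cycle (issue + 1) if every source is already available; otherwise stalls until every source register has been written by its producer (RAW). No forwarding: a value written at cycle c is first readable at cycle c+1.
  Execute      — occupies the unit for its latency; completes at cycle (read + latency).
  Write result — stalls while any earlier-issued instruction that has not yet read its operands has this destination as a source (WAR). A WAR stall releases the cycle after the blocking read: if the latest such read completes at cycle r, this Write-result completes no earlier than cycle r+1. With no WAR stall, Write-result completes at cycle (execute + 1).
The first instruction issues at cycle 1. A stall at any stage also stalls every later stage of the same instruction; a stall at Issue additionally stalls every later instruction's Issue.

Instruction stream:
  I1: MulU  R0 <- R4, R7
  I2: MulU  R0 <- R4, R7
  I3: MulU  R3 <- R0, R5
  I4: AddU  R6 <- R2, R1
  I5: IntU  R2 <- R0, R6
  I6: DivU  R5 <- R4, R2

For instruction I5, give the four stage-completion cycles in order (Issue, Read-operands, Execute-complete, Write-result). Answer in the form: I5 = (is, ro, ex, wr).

[I1] 1/2/5/6
[I2] 7/8/11/12  (struct: MulU busy until I1 writes@6)
[I3] 13/14/17/18  (struct: MulU busy until I2 writes@12)
[I4] 14/15/17/18
[I5] 15/19/20/21  (RAW R6: wait I4 write@18)
[I6] 16/22/29/30  (RAW R2: wait I5 write@21)

I5 = (15, 19, 20, 21)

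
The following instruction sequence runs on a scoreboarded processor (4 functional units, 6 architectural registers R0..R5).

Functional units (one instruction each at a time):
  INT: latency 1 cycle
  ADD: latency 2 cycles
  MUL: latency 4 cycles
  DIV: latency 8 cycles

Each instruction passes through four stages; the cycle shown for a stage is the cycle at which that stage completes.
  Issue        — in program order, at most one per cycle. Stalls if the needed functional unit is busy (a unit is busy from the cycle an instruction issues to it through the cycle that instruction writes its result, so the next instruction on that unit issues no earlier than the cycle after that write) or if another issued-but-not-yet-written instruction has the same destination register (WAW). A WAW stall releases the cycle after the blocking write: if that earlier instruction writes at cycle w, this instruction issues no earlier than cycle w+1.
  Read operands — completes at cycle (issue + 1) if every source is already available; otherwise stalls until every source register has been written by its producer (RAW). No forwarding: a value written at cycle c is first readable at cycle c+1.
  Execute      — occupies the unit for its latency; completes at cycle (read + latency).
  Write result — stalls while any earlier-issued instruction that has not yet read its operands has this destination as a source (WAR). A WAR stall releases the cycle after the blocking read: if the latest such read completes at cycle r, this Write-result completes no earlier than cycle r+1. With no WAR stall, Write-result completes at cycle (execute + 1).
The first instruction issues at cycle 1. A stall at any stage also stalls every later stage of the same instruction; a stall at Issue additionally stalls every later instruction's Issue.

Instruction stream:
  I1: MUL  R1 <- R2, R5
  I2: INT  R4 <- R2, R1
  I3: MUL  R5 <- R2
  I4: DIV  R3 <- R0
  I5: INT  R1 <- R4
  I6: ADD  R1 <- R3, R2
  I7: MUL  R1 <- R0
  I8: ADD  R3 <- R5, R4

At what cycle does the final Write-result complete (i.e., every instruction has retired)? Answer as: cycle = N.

[I1] 1/2/6/7
[I2] 2/8/9/10  (RAW R1: wait I1 write@7)
[I3] 8/9/13/14  (struct: MUL busy until I1 writes@7)
[I4] 9/10/18/19
[I5] 11/12/13/14  (struct: INT busy until I2 writes@10)
[I6] 15/20/22/23  (WAW R1: wait I5 write@14; RAW R3: wait I4 write@19)
[I7] 24/25/29/30  (WAW R1: wait I6 write@23)
[I8] 25/26/28/29

cycle = 30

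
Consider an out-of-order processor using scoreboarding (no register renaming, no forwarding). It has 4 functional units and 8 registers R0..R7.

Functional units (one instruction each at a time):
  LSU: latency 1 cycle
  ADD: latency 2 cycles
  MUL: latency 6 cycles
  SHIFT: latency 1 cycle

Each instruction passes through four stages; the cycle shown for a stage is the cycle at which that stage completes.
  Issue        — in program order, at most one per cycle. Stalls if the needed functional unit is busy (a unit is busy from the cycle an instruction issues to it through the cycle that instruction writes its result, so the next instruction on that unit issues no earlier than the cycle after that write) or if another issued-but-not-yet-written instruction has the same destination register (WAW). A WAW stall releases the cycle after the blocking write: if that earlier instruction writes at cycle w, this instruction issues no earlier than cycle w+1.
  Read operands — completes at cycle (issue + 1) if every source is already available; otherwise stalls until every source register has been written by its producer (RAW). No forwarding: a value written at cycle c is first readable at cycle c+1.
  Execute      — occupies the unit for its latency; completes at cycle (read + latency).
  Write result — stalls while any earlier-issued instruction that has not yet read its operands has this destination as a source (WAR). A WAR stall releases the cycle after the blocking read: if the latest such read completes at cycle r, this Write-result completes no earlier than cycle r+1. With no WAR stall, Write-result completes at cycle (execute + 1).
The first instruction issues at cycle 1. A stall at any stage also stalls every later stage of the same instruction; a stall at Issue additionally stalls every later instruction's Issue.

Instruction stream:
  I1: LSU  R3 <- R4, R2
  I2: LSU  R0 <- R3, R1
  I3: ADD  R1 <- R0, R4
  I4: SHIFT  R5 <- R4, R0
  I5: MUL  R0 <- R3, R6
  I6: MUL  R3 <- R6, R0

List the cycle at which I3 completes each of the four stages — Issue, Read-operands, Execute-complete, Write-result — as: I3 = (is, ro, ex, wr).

I3 = (6, 9, 11, 12)

  I1 | 1 | 2 | 3 | 4
  I2 | 5 | 6 | 7 | 8   struct: LSU busy until I1 writes@4
  I3 | 6 | 9 | 11 | 12   RAW R0: wait I2 write@8
  I4 | 7 | 9 | 10 | 11   RAW R0: wait I2 write@8
  I5 | 9 | 10 | 16 | 17   WAW R0: wait I2 write@8
  I6 | 18 | 19 | 25 | 26   struct: MUL busy until I5 writes@17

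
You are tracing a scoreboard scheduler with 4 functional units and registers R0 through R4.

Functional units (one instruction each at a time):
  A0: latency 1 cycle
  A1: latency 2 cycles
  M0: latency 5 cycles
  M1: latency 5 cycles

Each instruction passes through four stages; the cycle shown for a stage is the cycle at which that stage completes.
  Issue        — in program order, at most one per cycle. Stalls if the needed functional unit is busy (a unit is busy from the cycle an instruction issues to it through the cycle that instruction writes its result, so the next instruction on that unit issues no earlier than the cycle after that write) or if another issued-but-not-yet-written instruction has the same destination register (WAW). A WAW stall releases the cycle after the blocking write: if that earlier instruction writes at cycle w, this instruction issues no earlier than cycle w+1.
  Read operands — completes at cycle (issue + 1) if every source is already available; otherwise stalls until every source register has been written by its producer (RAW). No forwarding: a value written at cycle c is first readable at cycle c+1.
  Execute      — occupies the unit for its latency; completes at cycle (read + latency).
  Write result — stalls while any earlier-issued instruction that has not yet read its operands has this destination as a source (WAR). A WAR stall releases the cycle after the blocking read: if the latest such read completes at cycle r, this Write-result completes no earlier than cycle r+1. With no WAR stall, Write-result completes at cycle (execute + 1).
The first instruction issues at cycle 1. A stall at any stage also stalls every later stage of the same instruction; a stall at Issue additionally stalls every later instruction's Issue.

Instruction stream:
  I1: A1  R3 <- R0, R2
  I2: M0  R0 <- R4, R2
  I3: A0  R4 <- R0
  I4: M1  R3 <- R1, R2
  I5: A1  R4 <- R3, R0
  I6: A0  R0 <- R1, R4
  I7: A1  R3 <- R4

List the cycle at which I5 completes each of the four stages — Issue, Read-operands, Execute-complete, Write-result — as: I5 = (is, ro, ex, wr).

I5 = (13, 14, 16, 17)

1) issue 1, read 2, done 4, write 5
2) issue 2, read 3, done 8, write 9
3) issue 3, read 10, done 11, write 12  <RAW R0: wait I2 write@9>
4) issue 6, read 7, done 12, write 13  <WAW R3: wait I1 write@5>
5) issue 13, read 14, done 16, write 17  <WAW R4: wait I3 write@12>
6) issue 14, read 18, done 19, write 20  <RAW R4: wait I5 write@17>
7) issue 18, read 19, done 21, write 22  <struct: A1 busy until I5 writes@17>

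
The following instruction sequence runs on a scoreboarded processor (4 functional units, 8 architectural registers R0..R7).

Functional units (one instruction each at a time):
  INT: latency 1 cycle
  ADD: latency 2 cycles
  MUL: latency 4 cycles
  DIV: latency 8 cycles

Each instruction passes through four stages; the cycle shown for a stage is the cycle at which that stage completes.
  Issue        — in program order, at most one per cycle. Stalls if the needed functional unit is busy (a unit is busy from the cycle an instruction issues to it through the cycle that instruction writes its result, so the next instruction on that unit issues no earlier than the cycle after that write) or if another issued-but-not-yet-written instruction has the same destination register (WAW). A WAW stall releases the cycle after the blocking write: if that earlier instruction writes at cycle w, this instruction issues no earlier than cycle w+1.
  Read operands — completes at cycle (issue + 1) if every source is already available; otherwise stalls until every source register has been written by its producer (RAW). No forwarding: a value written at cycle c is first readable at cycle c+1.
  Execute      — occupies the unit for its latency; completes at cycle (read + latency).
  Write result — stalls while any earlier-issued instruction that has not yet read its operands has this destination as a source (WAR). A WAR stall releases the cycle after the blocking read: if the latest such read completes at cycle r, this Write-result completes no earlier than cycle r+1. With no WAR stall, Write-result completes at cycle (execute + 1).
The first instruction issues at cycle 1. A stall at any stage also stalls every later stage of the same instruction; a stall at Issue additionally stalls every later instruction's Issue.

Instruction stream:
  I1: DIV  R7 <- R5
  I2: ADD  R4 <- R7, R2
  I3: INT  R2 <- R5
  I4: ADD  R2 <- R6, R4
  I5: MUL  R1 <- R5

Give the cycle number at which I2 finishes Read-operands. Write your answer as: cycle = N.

cycle = 12

[1] I1→DIV
[2] I1 RO | I2→ADD
[3] I3→INT
[4] I3 RO
[5] I3 EX
[10] I1 EX
[11] I1 WR R7
[12] I2 RO
[13] I3 WR R2
[14] I2 EX
[15] I2 WR R4
[16] I4→ADD
[17] I4 RO | I5→MUL
[18] I5 RO
[19] I4 EX
[20] I4 WR R2
[22] I5 EX
[23] I5 WR R1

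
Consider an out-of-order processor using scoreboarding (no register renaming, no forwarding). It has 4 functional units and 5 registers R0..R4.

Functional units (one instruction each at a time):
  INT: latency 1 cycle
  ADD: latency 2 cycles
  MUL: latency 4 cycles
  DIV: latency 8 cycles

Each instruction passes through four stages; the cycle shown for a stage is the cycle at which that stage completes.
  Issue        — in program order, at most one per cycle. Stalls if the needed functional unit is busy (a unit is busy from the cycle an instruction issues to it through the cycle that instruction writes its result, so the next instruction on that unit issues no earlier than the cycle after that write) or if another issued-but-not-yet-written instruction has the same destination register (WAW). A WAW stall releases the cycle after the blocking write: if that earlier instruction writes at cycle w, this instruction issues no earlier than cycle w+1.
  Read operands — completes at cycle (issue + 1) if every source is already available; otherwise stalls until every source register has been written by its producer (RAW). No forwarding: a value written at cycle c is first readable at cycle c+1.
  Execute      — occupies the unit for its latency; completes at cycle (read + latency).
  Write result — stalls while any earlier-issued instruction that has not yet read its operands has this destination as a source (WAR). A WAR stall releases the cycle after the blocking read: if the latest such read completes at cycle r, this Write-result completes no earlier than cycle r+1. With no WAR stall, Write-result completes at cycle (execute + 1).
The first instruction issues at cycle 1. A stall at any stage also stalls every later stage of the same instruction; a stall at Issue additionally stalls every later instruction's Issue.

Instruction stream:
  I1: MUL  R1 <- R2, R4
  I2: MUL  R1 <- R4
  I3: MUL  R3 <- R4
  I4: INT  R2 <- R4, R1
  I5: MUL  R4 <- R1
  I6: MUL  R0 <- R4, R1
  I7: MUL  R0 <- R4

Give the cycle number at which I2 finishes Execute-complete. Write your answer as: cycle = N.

c1: I1 dispatched to MUL
c2: I1 operands ready
c6: I1 complete
c7: R1←I1
c8: I2 dispatched to MUL
c9: I2 operands ready
c13: I2 complete
c14: R1←I2
c15: I3 dispatched to MUL
c16: I3 operands ready; I4 dispatched to INT
c17: I4 operands ready
c18: I4 complete
c19: R2←I4
c20: I3 complete
c21: R3←I3
c22: I5 dispatched to MUL
c23: I5 operands ready
c27: I5 complete
c28: R4←I5
c29: I6 dispatched to MUL
c30: I6 operands ready
c34: I6 complete
c35: R0←I6
c36: I7 dispatched to MUL
c37: I7 operands ready
c41: I7 complete
c42: R0←I7

cycle = 13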